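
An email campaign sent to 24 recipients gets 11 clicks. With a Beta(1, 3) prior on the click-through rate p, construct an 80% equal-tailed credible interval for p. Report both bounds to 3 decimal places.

Posterior: Beta(1+11, 3+13) = Beta(12, 16).
Equal-tailed 80% interval: the 0.1 and 0.9 quantiles of Beta(12, 16).
Posterior mean ≈ 0.429, SD ≈ 0.092; a Normal approximation gives roughly [0.311, 0.546].
Exact: F⁻¹(0.1) = 0.311; F⁻¹(0.9) = 0.549.

[0.311, 0.549]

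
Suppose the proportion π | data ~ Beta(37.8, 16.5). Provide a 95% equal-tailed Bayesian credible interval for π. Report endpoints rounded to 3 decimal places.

Posterior: Beta(37.8, 16.5).
Equal-tailed 95% interval: the 0.025 and 0.975 quantiles of Beta(37.8, 16.5).
Posterior mean ≈ 0.696, SD ≈ 0.062; a Normal approximation gives roughly [0.575, 0.817].
Exact: F⁻¹(0.025) = 0.569; F⁻¹(0.975) = 0.810.

[0.569, 0.810]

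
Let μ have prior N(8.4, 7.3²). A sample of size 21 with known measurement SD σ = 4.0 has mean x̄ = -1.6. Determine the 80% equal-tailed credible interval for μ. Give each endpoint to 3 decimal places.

Posterior precision = 1/7.3² + 21/4.0² = 0.0188 + 1.3125 = 1.3313, so posterior SD = 0.8667.
Posterior mean = (8.4/7.3² + 21·-1.6/4.0²) / 1.3313 = -1.4590.
Interval: -1.4590 ± 1.282 × 0.8667 → [-2.570, -0.348].

[-2.570, -0.348]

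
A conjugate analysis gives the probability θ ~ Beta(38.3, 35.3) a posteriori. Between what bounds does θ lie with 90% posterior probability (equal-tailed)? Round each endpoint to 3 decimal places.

Posterior: Beta(38.3, 35.3).
Equal-tailed 90% interval: the 0.05 and 0.95 quantiles of Beta(38.3, 35.3).
Posterior mean ≈ 0.520, SD ≈ 0.058; a Normal approximation gives roughly [0.425, 0.616].
Exact: F⁻¹(0.05) = 0.425; F⁻¹(0.95) = 0.615.

[0.425, 0.615]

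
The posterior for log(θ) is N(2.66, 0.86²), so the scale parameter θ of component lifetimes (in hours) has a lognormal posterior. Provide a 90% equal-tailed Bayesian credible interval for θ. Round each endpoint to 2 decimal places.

On the log scale the 90% interval is 2.66 ± 1.645 × 0.86 = [1.2454, 4.0746].
Exponentiate: [e^1.2454, e^4.0746] = [3.47, 58.83].

[3.47, 58.83]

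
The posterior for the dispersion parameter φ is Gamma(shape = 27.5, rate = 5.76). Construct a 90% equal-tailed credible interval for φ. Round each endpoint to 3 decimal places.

[3.382, 6.364]

Posterior: Gamma(shape 27.5, rate 5.76).
Equal-tailed 90% interval: Gamma(27.5, 5.76) quantiles at 0.05 and 0.95.
Posterior mean ≈ 4.774, SD ≈ 0.910; a Normal approximation gives roughly [3.277, 6.272].
Exact: lower = 3.382; upper = 6.364.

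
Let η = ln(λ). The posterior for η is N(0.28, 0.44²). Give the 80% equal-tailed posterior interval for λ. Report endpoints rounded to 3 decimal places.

[0.753, 2.325]

On the log scale the 80% interval is 0.28 ± 1.282 × 0.44 = [-0.2839, 0.8439].
Exponentiate: [e^-0.2839, e^0.8439] = [0.753, 2.325].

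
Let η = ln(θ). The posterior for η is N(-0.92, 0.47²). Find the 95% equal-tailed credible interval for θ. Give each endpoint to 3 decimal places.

On the log scale the 95% interval is -0.92 ± 1.960 × 0.47 = [-1.8412, 0.0012].
Exponentiate: [e^-1.8412, e^0.0012] = [0.159, 1.001].

[0.159, 1.001]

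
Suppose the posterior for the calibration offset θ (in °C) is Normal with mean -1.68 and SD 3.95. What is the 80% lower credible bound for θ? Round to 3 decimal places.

Need L with P(θ ≥ L) = 0.80: L = -1.68 − z_{0.2}·3.95.
z = 0.842; L = -1.68 − 0.842 × 3.95 = -5.004.

-5.004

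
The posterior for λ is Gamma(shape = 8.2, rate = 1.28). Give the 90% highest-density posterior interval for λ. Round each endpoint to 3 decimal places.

[2.818, 9.868]

The posterior is unimodal and skewed, so the HPD interval has equal density at both endpoints and is the shortest 90% interval.
Solving f(2.818) = f(9.868) with F(9.868) − F(2.818) = 0.90 gives [2.818, 9.868].
For comparison, the equal-tailed interval is [3.221, 10.474]; the HPD is narrower and shifted toward the mode.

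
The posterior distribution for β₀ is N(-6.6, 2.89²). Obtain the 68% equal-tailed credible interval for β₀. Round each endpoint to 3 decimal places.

The posterior is symmetric, so the 68% equal-tailed interval is β₀ = -6.6 ± z·2.89 with z = 0.994.
Half-width: 0.994 × 2.89 = 2.874.
-6.6 − 2.874 = -9.474; -6.6 + 2.874 = -3.726.

[-9.474, -3.726]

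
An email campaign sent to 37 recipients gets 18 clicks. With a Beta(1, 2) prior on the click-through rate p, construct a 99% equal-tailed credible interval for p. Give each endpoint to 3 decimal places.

Posterior: Beta(1+18, 2+19) = Beta(19, 21).
Equal-tailed 99% interval: the 0.005 and 0.995 quantiles of Beta(19, 21).
Posterior mean ≈ 0.475, SD ≈ 0.078; a Normal approximation gives roughly [0.274, 0.676].
Exact: F⁻¹(0.005) = 0.281; F⁻¹(0.995) = 0.674.

[0.281, 0.674]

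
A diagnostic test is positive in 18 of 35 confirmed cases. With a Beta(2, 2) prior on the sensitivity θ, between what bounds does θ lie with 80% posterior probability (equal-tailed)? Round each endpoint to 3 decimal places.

Posterior: Beta(2+18, 2+17) = Beta(20, 19).
Equal-tailed 80% interval: the 0.1 and 0.9 quantiles of Beta(20, 19).
Posterior mean ≈ 0.513, SD ≈ 0.079; a Normal approximation gives roughly [0.412, 0.614].
Exact: F⁻¹(0.1) = 0.411; F⁻¹(0.9) = 0.615.

[0.411, 0.615]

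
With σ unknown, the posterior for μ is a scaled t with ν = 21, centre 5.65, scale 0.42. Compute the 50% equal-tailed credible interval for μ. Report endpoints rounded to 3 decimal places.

The t_21 distribution is symmetric; the 50% interval is 5.65 ± t·0.42 with t_{0.75,21} = 0.686.
Half-width: 0.686 × 0.42 = 0.288.
5.65 − 0.288 = 5.362; 5.65 + 0.288 = 5.938.

[5.362, 5.938]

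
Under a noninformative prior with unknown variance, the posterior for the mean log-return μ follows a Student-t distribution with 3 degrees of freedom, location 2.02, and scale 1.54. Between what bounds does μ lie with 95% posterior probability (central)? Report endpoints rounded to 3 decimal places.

The t_3 distribution is symmetric; the 95% interval is 2.02 ± t·1.54 with t_{0.975,3} = 3.182.
Half-width: 3.182 × 1.54 = 4.901.
2.02 − 4.901 = -2.881; 2.02 + 4.901 = 6.921.

[-2.881, 6.921]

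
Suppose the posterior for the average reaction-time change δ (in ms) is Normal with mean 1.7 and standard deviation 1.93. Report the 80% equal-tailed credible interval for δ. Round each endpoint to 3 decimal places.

[-0.773, 4.173]

The posterior is symmetric, so the 80% equal-tailed interval is δ = 1.7 ± z·1.93 with z = 1.282.
Half-width: 1.282 × 1.93 = 2.473.
1.7 − 2.473 = -0.773; 1.7 + 2.473 = 4.173.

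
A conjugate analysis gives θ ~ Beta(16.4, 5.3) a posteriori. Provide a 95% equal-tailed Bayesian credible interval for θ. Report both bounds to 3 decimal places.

[0.560, 0.907]

Posterior: Beta(16.4, 5.3).
Equal-tailed 95% interval: the 0.025 and 0.975 quantiles of Beta(16.4, 5.3).
Posterior mean ≈ 0.756, SD ≈ 0.090; a Normal approximation gives roughly [0.579, 0.933].
Exact: F⁻¹(0.025) = 0.560; F⁻¹(0.975) = 0.907.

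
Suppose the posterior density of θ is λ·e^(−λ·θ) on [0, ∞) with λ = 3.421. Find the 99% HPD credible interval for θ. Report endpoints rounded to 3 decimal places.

The exponential density is strictly decreasing on [0, ∞), so the HPD interval is anchored at 0: [0, q] with P(θ ≤ q) = 0.99.
q = −ln(1 − 0.99) / 3.421 = 4.6052 / 3.421 = 1.346.

[0.000, 1.346]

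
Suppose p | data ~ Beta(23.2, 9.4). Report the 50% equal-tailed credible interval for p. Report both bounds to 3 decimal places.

Posterior: Beta(23.2, 9.4).
Equal-tailed 50% interval: the 0.25 and 0.75 quantiles of Beta(23.2, 9.4).
Posterior mean ≈ 0.712, SD ≈ 0.078; a Normal approximation gives roughly [0.659, 0.764].
Exact: F⁻¹(0.25) = 0.661; F⁻¹(0.75) = 0.767.

[0.661, 0.767]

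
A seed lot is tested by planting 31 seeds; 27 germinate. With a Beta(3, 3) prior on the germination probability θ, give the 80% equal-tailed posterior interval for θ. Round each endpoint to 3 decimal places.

[0.726, 0.888]

Posterior: Beta(3+27, 3+4) = Beta(30, 7).
Equal-tailed 80% interval: the 0.1 and 0.9 quantiles of Beta(30, 7).
Posterior mean ≈ 0.811, SD ≈ 0.064; a Normal approximation gives roughly [0.729, 0.892].
Exact: F⁻¹(0.1) = 0.726; F⁻¹(0.9) = 0.888.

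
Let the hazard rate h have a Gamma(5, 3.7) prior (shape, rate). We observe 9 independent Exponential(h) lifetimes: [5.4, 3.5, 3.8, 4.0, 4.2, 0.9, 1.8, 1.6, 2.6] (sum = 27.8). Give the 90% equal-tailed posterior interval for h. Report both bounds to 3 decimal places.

[0.269, 0.656]

Posterior: Gamma(5+9, 3.7+27.8) = Gamma(14, 31.5) (shape, rate).
Equal-tailed 90% interval: Gamma(14, 31.5) quantiles at 0.05 and 0.95.
Posterior mean ≈ 0.444, SD ≈ 0.119; a Normal approximation gives roughly [0.249, 0.640].
Exact: lower = 0.269; upper = 0.656.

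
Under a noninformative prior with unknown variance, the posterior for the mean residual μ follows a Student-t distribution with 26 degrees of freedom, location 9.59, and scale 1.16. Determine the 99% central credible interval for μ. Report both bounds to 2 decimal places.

The t_26 distribution is symmetric; the 99% interval is 9.59 ± t·1.16 with t_{0.995,26} = 2.779.
Half-width: 2.779 × 1.16 = 3.22.
9.59 − 3.22 = 6.37; 9.59 + 3.22 = 12.81.

[6.37, 12.81]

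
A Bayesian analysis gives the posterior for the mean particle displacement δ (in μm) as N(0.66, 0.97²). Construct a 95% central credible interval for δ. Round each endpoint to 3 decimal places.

[-1.241, 2.561]

The posterior is symmetric, so the 95% equal-tailed interval is δ = 0.66 ± z·0.97 with z = 1.960.
Half-width: 1.960 × 0.97 = 1.901.
0.66 − 1.901 = -1.241; 0.66 + 1.901 = 2.561.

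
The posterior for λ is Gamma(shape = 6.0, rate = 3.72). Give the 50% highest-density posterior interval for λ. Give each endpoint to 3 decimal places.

The posterior is unimodal and skewed, so the HPD interval has equal density at both endpoints and is the shortest 50% interval.
Solving f(0.973) = f(1.799) with F(1.799) − F(0.973) = 0.50 gives [0.973, 1.799].
For comparison, the equal-tailed interval is [1.134, 1.995]; the HPD is narrower and shifted toward the mode.

[0.973, 1.799]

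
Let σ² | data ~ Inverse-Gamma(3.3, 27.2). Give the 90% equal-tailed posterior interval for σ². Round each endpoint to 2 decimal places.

Inverse-Gamma(3.3, 27.2) quantiles: F⁻¹(0.05) and F⁻¹(0.95).
Equivalently, 1/σ² ~ Gamma(3.3, rate = 27.2); invert its 0.95 and 0.05 quantiles.
Posterior mean ≈ 11.83, SD ≈ 10.37; a Normal approximation gives roughly [-5.23, 28.89].
Exact: lower = 4.04; upper = 27.90.

[4.04, 27.90]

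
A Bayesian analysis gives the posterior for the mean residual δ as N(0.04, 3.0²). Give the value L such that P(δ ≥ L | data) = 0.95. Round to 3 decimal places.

-4.895

Need L with P(δ ≥ L) = 0.95: L = 0.04 − z_{0.05}·3.0.
z = 1.645; L = 0.04 − 1.645 × 3.0 = -4.895.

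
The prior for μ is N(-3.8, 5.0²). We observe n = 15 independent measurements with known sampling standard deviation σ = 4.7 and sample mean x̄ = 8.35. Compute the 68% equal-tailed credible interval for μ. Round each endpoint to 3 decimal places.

[6.501, 8.847]

Posterior precision = 1/5.0² + 15/4.7² = 0.0400 + 0.6790 = 0.7190, so posterior SD = 1.1793.
Posterior mean = (-3.8/5.0² + 15·8.35/4.7²) / 0.7190 = 7.6741.
Interval: 7.6741 ± 0.994 × 1.1793 → [6.501, 8.847].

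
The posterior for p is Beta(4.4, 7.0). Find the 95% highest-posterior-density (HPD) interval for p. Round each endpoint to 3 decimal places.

[0.128, 0.654]

The posterior is unimodal and skewed, so the HPD interval has equal density at both endpoints and is the shortest 95% interval.
Solving f(0.128) = f(0.654) with F(0.654) − F(0.128) = 0.95 gives [0.128, 0.654].
For comparison, the equal-tailed interval is [0.140, 0.670]; the HPD is narrower and shifted toward the mode.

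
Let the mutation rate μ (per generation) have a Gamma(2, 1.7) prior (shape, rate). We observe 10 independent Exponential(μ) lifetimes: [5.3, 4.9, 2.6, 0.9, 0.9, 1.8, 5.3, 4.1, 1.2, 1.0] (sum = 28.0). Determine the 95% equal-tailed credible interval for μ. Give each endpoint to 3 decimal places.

Posterior: Gamma(2+10, 1.7+28.0) = Gamma(12, 29.7) (shape, rate).
Equal-tailed 95% interval: Gamma(12, 29.7) quantiles at 0.025 and 0.975.
Posterior mean ≈ 0.404, SD ≈ 0.117; a Normal approximation gives roughly [0.175, 0.633].
Exact: lower = 0.209; upper = 0.663.

[0.209, 0.663]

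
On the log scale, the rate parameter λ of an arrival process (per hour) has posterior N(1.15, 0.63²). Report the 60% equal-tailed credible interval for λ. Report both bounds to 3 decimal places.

[1.859, 5.367]

On the log scale the 60% interval is 1.15 ± 0.842 × 0.63 = [0.6198, 1.6802].
Exponentiate: [e^0.6198, e^1.6802] = [1.859, 5.367].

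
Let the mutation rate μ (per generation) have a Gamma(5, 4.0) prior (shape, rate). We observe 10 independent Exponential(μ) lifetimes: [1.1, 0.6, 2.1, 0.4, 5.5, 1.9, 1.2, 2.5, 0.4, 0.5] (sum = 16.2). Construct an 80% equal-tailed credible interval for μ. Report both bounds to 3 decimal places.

Posterior: Gamma(5+10, 4.0+16.2) = Gamma(15, 20.2) (shape, rate).
Equal-tailed 80% interval: Gamma(15, 20.2) quantiles at 0.1 and 0.9.
Posterior mean ≈ 0.743, SD ≈ 0.192; a Normal approximation gives roughly [0.497, 0.988].
Exact: lower = 0.510; upper = 0.996.

[0.510, 0.996]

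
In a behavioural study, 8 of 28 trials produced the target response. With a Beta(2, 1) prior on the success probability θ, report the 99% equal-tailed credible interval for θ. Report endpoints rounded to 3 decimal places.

Posterior: Beta(2+8, 1+20) = Beta(10, 21).
Equal-tailed 99% interval: the 0.005 and 0.995 quantiles of Beta(10, 21).
Posterior mean ≈ 0.323, SD ≈ 0.083; a Normal approximation gives roughly [0.110, 0.535].
Exact: F⁻¹(0.005) = 0.137; F⁻¹(0.995) = 0.550.

[0.137, 0.550]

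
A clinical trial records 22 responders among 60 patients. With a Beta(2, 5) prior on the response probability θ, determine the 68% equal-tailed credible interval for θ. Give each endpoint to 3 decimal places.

Posterior: Beta(2+22, 5+38) = Beta(24, 43).
Equal-tailed 68% interval: the 0.16 and 0.84 quantiles of Beta(24, 43).
Posterior mean ≈ 0.358, SD ≈ 0.058; a Normal approximation gives roughly [0.300, 0.416].
Exact: F⁻¹(0.16) = 0.300; F⁻¹(0.84) = 0.416.

[0.300, 0.416]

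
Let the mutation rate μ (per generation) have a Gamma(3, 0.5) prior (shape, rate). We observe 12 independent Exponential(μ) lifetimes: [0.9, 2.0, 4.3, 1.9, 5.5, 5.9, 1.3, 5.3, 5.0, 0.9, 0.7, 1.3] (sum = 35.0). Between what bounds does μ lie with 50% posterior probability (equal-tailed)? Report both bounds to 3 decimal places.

[0.345, 0.490]

Posterior: Gamma(3+12, 0.5+35.0) = Gamma(15, 35.5) (shape, rate).
Equal-tailed 50% interval: Gamma(15, 35.5) quantiles at 0.25 and 0.75.
Posterior mean ≈ 0.423, SD ≈ 0.109; a Normal approximation gives roughly [0.349, 0.496].
Exact: lower = 0.345; upper = 0.490.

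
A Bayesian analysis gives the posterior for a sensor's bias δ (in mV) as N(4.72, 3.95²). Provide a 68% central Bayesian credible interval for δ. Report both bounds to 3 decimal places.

The posterior is symmetric, so the 68% equal-tailed interval is δ = 4.72 ± z·3.95 with z = 0.994.
Half-width: 0.994 × 3.95 = 3.928.
4.72 − 3.928 = 0.792; 4.72 + 3.928 = 8.648.

[0.792, 8.648]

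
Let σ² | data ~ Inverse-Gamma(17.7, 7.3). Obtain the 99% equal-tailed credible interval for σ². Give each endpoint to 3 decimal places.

Inverse-Gamma(17.7, 7.3) quantiles: F⁻¹(0.005) and F⁻¹(0.995).
Equivalently, 1/σ² ~ Gamma(17.7, rate = 7.3); invert its 0.995 and 0.005 quantiles.
Posterior mean ≈ 0.437, SD ≈ 0.110; a Normal approximation gives roughly [0.153, 0.721].
Exact: lower = 0.240; upper = 0.836.

[0.240, 0.836]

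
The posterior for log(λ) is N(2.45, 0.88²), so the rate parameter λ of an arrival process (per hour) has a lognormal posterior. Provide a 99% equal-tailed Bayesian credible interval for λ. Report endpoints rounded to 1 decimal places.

On the log scale the 99% interval is 2.45 ± 2.576 × 0.88 = [0.1833, 4.7167].
Exponentiate: [e^0.1833, e^4.7167] = [1.2, 111.8].

[1.2, 111.8]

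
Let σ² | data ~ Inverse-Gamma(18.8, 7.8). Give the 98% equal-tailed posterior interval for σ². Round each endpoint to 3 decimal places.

Inverse-Gamma(18.8, 7.8) quantiles: F⁻¹(0.01) and F⁻¹(0.99).
Equivalently, 1/σ² ~ Gamma(18.8, rate = 7.8); invert its 0.99 and 0.01 quantiles.
Posterior mean ≈ 0.438, SD ≈ 0.107; a Normal approximation gives roughly [0.189, 0.687].
Exact: lower = 0.257; upper = 0.765.

[0.257, 0.765]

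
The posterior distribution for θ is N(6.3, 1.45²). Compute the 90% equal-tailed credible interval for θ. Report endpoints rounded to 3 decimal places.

The posterior is symmetric, so the 90% equal-tailed interval is θ = 6.3 ± z·1.45 with z = 1.645.
Half-width: 1.645 × 1.45 = 2.385.
6.3 − 2.385 = 3.915; 6.3 + 2.385 = 8.685.

[3.915, 8.685]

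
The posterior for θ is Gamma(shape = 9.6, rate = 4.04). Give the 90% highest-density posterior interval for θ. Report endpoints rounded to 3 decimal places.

[1.139, 3.572]

The posterior is unimodal and skewed, so the HPD interval has equal density at both endpoints and is the shortest 90% interval.
Solving f(1.139) = f(3.572) with F(3.572) − F(1.139) = 0.90 gives [1.139, 3.572].
For comparison, the equal-tailed interval is [1.270, 3.762]; the HPD is narrower and shifted toward the mode.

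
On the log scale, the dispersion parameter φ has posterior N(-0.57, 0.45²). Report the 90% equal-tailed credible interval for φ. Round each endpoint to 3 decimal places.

[0.270, 1.186]

On the log scale the 90% interval is -0.57 ± 1.645 × 0.45 = [-1.3102, 0.1702].
Exponentiate: [e^-1.3102, e^0.1702] = [0.270, 1.186].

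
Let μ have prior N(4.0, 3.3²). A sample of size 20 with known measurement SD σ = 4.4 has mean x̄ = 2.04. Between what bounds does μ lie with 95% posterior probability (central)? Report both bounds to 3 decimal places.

[0.352, 4.048]

Posterior precision = 1/3.3² + 20/4.4² = 0.0918 + 1.0331 = 1.1249, so posterior SD = 0.9429.
Posterior mean = (4.0/3.3² + 20·2.04/4.4²) / 1.1249 = 2.2000.
Interval: 2.2000 ± 1.960 × 0.9429 → [0.352, 4.048].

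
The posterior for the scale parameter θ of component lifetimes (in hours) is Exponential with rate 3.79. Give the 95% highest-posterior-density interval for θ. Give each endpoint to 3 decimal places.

[0.000, 0.790]

The exponential density is strictly decreasing on [0, ∞), so the HPD interval is anchored at 0: [0, q] with P(θ ≤ q) = 0.95.
q = −ln(1 − 0.95) / 3.79 = 2.9957 / 3.79 = 0.790.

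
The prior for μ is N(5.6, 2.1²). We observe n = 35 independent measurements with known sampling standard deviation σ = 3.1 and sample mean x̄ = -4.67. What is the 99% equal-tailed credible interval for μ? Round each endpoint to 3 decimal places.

[-5.378, -2.758]

Posterior precision = 1/2.1² + 35/3.1² = 0.2268 + 3.6420 = 3.8688, so posterior SD = 0.5084.
Posterior mean = (5.6/2.1² + 35·-4.67/3.1²) / 3.8688 = -4.0681.
Interval: -4.0681 ± 2.576 × 0.5084 → [-5.378, -2.758].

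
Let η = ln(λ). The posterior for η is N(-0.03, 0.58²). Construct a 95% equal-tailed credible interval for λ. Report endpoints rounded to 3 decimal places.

On the log scale the 95% interval is -0.03 ± 1.960 × 0.58 = [-1.1668, 1.1068].
Exponentiate: [e^-1.1668, e^1.1068] = [0.311, 3.025].

[0.311, 3.025]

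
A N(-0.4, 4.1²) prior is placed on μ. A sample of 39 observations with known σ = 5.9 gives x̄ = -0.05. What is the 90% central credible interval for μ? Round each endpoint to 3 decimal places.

[-1.582, 1.447]

Posterior precision = 1/4.1² + 39/5.9² = 0.0595 + 1.1204 = 1.1799, so posterior SD = 0.9206.
Posterior mean = (-0.4/4.1² + 39·-0.05/5.9²) / 1.1799 = -0.0676.
Interval: -0.0676 ± 1.645 × 0.9206 → [-1.582, 1.447].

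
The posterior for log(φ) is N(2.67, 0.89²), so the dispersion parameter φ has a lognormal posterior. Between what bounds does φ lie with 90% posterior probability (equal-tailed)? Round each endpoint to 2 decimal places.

On the log scale the 90% interval is 2.67 ± 1.645 × 0.89 = [1.2061, 4.1339].
Exponentiate: [e^1.2061, e^4.1339] = [3.34, 62.42].

[3.34, 62.42]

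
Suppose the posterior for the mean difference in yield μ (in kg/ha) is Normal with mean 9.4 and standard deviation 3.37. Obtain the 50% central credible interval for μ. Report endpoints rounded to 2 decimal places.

[7.13, 11.67]

The posterior is symmetric, so the 50% equal-tailed interval is μ = 9.4 ± z·3.37 with z = 0.674.
Half-width: 0.674 × 3.37 = 2.27.
9.4 − 2.27 = 7.13; 9.4 + 2.27 = 11.67.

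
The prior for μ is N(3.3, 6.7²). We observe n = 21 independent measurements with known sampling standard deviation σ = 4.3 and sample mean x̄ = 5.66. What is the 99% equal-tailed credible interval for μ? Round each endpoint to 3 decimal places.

Posterior precision = 1/6.7² + 21/4.3² = 0.0223 + 1.1357 = 1.1580, so posterior SD = 0.9293.
Posterior mean = (3.3/6.7² + 21·5.66/4.3²) / 1.1580 = 5.6146.
Interval: 5.6146 ± 2.576 × 0.9293 → [3.221, 8.008].

[3.221, 8.008]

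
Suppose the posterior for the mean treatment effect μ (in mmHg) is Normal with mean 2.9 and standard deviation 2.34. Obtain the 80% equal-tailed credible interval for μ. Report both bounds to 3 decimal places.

[-0.099, 5.899]

The posterior is symmetric, so the 80% equal-tailed interval is μ = 2.9 ± z·2.34 with z = 1.282.
Half-width: 1.282 × 2.34 = 2.999.
2.9 − 2.999 = -0.099; 2.9 + 2.999 = 5.899.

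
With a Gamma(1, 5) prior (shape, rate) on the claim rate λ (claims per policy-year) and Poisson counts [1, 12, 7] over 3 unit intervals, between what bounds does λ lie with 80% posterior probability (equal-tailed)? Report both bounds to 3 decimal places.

[1.923, 3.381]

Posterior: Gamma(1+20, 5+3) = Gamma(21, 8) (shape, rate).
Equal-tailed 80% interval: Gamma(21, 8) quantiles at 0.1 and 0.9.
Posterior mean ≈ 2.625, SD ≈ 0.573; a Normal approximation gives roughly [1.891, 3.359].
Exact: lower = 1.923; upper = 3.381.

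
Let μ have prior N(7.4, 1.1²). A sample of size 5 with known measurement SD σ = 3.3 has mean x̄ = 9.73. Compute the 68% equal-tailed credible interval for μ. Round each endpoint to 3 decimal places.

Posterior precision = 1/1.1² + 5/3.3² = 0.8264 + 0.4591 = 1.2856, so posterior SD = 0.8820.
Posterior mean = (7.4/1.1² + 5·9.73/3.3²) / 1.2856 = 8.2321.
Interval: 8.2321 ± 0.994 × 0.8820 → [7.355, 9.109].

[7.355, 9.109]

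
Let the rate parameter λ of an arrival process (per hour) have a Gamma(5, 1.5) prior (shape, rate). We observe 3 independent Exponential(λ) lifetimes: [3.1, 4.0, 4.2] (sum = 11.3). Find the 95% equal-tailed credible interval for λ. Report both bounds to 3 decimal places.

[0.270, 1.127]

Posterior: Gamma(5+3, 1.5+11.3) = Gamma(8, 12.8) (shape, rate).
Equal-tailed 95% interval: Gamma(8, 12.8) quantiles at 0.025 and 0.975.
Posterior mean ≈ 0.625, SD ≈ 0.221; a Normal approximation gives roughly [0.192, 1.058].
Exact: lower = 0.270; upper = 1.127.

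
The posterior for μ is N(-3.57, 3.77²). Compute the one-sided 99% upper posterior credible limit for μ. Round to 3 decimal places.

5.200

Need U with P(μ ≤ U) = 0.99: U = -3.57 + z_{0.01}·3.77.
z = 2.326; U = -3.57 + 2.326 × 3.77 = 5.200.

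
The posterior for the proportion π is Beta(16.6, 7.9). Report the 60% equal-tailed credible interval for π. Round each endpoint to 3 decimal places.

Posterior: Beta(16.6, 7.9).
Equal-tailed 60% interval: the 0.2 and 0.8 quantiles of Beta(16.6, 7.9).
Posterior mean ≈ 0.678, SD ≈ 0.093; a Normal approximation gives roughly [0.600, 0.755].
Exact: F⁻¹(0.2) = 0.600; F⁻¹(0.8) = 0.758.

[0.600, 0.758]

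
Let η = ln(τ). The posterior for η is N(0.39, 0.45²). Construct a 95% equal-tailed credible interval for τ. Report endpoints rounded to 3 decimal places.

[0.611, 3.568]

On the log scale the 95% interval is 0.39 ± 1.960 × 0.45 = [-0.4920, 1.2720].
Exponentiate: [e^-0.4920, e^1.2720] = [0.611, 3.568].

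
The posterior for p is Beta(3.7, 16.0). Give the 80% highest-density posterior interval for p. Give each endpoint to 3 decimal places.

The posterior is unimodal and skewed, so the HPD interval has equal density at both endpoints and is the shortest 80% interval.
Solving f(0.067) = f(0.278) with F(0.278) − F(0.067) = 0.80 gives [0.067, 0.278].
For comparison, the equal-tailed interval is [0.085, 0.305]; the HPD is narrower and shifted toward the mode.

[0.067, 0.278]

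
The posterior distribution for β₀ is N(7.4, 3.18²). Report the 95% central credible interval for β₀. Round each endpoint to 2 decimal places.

[1.17, 13.63]

The posterior is symmetric, so the 95% equal-tailed interval is β₀ = 7.4 ± z·3.18 with z = 1.960.
Half-width: 1.960 × 3.18 = 6.23.
7.4 − 6.23 = 1.17; 7.4 + 6.23 = 13.63.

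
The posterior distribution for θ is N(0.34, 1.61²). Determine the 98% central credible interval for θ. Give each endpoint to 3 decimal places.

The posterior is symmetric, so the 98% equal-tailed interval is θ = 0.34 ± z·1.61 with z = 2.326.
Half-width: 2.326 × 1.61 = 3.745.
0.34 − 3.745 = -3.405; 0.34 + 3.745 = 4.085.

[-3.405, 4.085]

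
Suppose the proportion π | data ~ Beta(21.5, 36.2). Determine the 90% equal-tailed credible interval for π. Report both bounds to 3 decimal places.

Posterior: Beta(21.5, 36.2).
Equal-tailed 90% interval: the 0.05 and 0.95 quantiles of Beta(21.5, 36.2).
Posterior mean ≈ 0.373, SD ≈ 0.063; a Normal approximation gives roughly [0.269, 0.476].
Exact: F⁻¹(0.05) = 0.271; F⁻¹(0.95) = 0.479.

[0.271, 0.479]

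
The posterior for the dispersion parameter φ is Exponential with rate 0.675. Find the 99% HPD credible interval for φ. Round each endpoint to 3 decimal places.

The exponential density is strictly decreasing on [0, ∞), so the HPD interval is anchored at 0: [0, q] with P(φ ≤ q) = 0.99.
q = −ln(1 − 0.99) / 0.675 = 4.6052 / 0.675 = 6.822.

[0.000, 6.822]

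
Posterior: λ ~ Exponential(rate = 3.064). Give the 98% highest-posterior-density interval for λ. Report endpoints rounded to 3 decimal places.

The exponential density is strictly decreasing on [0, ∞), so the HPD interval is anchored at 0: [0, q] with P(λ ≤ q) = 0.98.
q = −ln(1 − 0.98) / 3.064 = 3.9120 / 3.064 = 1.277.

[0.000, 1.277]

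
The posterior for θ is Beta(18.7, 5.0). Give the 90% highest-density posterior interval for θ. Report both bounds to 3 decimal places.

The posterior is unimodal and skewed, so the HPD interval has equal density at both endpoints and is the shortest 90% interval.
Solving f(0.661) = f(0.923) with F(0.923) − F(0.661) = 0.90 gives [0.661, 0.923].
For comparison, the equal-tailed interval is [0.641, 0.909]; the HPD is narrower and shifted toward the mode.

[0.661, 0.923]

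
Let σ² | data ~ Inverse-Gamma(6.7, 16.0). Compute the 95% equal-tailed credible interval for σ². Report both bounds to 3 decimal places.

[1.265, 6.089]

Inverse-Gamma(6.7, 16.0) quantiles: F⁻¹(0.025) and F⁻¹(0.975).
Equivalently, 1/σ² ~ Gamma(6.7, rate = 16.0); invert its 0.975 and 0.025 quantiles.
Posterior mean ≈ 2.807, SD ≈ 1.295; a Normal approximation gives roughly [0.269, 5.345].
Exact: lower = 1.265; upper = 6.089.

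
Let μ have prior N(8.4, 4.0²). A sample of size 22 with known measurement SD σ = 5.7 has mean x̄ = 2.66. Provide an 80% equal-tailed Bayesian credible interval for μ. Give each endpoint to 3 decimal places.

[1.655, 4.635]

Posterior precision = 1/4.0² + 22/5.7² = 0.0625 + 0.6771 = 0.7396, so posterior SD = 1.1628.
Posterior mean = (8.4/4.0² + 22·2.66/5.7²) / 0.7396 = 3.1450.
Interval: 3.1450 ± 1.282 × 1.1628 → [1.655, 4.635].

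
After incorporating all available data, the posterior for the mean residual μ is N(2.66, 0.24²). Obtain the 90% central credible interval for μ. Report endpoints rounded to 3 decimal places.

The posterior is symmetric, so the 90% equal-tailed interval is μ = 2.66 ± z·0.24 with z = 1.645.
Half-width: 1.645 × 0.24 = 0.395.
2.66 − 0.395 = 2.265; 2.66 + 0.395 = 3.055.

[2.265, 3.055]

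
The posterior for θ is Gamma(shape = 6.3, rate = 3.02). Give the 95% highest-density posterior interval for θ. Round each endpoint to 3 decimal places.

[0.640, 3.737]

The posterior is unimodal and skewed, so the HPD interval has equal density at both endpoints and is the shortest 95% interval.
Solving f(0.640) = f(3.737) with F(3.737) − F(0.640) = 0.95 gives [0.640, 3.737].
For comparison, the equal-tailed interval is [0.789, 4.003]; the HPD is narrower and shifted toward the mode.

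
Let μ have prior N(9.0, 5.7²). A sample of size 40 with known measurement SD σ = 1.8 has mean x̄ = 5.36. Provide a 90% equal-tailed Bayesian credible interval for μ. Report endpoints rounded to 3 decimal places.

[4.902, 5.837]

Posterior precision = 1/5.7² + 40/1.8² = 0.0308 + 12.3457 = 12.3765, so posterior SD = 0.2843.
Posterior mean = (9.0/5.7² + 40·5.36/1.8²) / 12.3765 = 5.3691.
Interval: 5.3691 ± 1.645 × 0.2843 → [4.902, 5.837].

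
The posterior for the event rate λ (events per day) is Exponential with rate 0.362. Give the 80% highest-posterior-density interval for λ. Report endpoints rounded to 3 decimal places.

The exponential density is strictly decreasing on [0, ∞), so the HPD interval is anchored at 0: [0, q] with P(λ ≤ q) = 0.80.
q = −ln(1 − 0.80) / 0.362 = 1.6094 / 0.362 = 4.446.

[0.000, 4.446]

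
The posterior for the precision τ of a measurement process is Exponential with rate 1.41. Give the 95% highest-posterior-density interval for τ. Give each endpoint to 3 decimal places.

The exponential density is strictly decreasing on [0, ∞), so the HPD interval is anchored at 0: [0, q] with P(τ ≤ q) = 0.95.
q = −ln(1 − 0.95) / 1.41 = 2.9957 / 1.41 = 2.125.

[0.000, 2.125]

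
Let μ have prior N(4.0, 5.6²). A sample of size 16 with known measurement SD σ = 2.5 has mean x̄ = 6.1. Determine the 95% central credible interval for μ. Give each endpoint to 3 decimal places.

Posterior precision = 1/5.6² + 16/2.5² = 0.0319 + 2.5600 = 2.5919, so posterior SD = 0.6211.
Posterior mean = (4.0/5.6² + 16·6.1/2.5²) / 2.5919 = 6.0742.
Interval: 6.0742 ± 1.960 × 0.6211 → [4.857, 7.292].

[4.857, 7.292]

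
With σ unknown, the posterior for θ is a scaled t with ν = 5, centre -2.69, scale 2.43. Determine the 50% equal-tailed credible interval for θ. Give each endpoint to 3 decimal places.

The t_5 distribution is symmetric; the 50% interval is -2.69 ± t·2.43 with t_{0.75,5} = 0.727.
Half-width: 0.727 × 2.43 = 1.766.
-2.69 − 1.766 = -4.456; -2.69 + 1.766 = -0.924.

[-4.456, -0.924]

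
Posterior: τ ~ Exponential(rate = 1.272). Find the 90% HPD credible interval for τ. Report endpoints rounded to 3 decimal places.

[0.000, 1.810]

The exponential density is strictly decreasing on [0, ∞), so the HPD interval is anchored at 0: [0, q] with P(τ ≤ q) = 0.90.
q = −ln(1 − 0.90) / 1.272 = 2.3026 / 1.272 = 1.810.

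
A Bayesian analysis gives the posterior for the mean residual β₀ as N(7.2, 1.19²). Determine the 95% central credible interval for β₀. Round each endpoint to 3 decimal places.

The posterior is symmetric, so the 95% equal-tailed interval is β₀ = 7.2 ± z·1.19 with z = 1.960.
Half-width: 1.960 × 1.19 = 2.332.
7.2 − 2.332 = 4.868; 7.2 + 2.332 = 9.532.

[4.868, 9.532]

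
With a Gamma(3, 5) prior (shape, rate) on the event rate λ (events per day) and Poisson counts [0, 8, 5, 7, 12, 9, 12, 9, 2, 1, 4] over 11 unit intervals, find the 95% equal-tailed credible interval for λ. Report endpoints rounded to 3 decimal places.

Posterior: Gamma(3+69, 5+11) = Gamma(72, 16) (shape, rate).
Equal-tailed 95% interval: Gamma(72, 16) quantiles at 0.025 and 0.975.
Posterior mean ≈ 4.500, SD ≈ 0.530; a Normal approximation gives roughly [3.461, 5.539].
Exact: lower = 3.521; upper = 5.597.

[3.521, 5.597]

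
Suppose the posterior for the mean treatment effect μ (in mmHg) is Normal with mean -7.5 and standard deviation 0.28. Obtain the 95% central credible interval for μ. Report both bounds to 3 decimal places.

[-8.049, -6.951]

The posterior is symmetric, so the 95% equal-tailed interval is μ = -7.5 ± z·0.28 with z = 1.960.
Half-width: 1.960 × 0.28 = 0.549.
-7.5 − 0.549 = -8.049; -7.5 + 0.549 = -6.951.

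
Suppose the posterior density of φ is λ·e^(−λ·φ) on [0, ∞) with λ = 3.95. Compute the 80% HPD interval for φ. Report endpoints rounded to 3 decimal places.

The exponential density is strictly decreasing on [0, ∞), so the HPD interval is anchored at 0: [0, q] with P(φ ≤ q) = 0.80.
q = −ln(1 − 0.80) / 3.95 = 1.6094 / 3.95 = 0.407.

[0.000, 0.407]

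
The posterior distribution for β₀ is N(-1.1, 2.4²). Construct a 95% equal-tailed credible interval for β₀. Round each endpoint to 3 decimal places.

[-5.804, 3.604]

The posterior is symmetric, so the 95% equal-tailed interval is β₀ = -1.1 ± z·2.4 with z = 1.960.
Half-width: 1.960 × 2.4 = 4.704.
-1.1 − 4.704 = -5.804; -1.1 + 4.704 = 3.604.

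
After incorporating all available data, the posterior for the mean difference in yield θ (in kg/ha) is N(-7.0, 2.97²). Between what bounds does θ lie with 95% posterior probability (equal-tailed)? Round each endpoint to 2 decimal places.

The posterior is symmetric, so the 95% equal-tailed interval is θ = -7.0 ± z·2.97 with z = 1.960.
Half-width: 1.960 × 2.97 = 5.82.
-7.0 − 5.82 = -12.82; -7.0 + 5.82 = -1.18.

[-12.82, -1.18]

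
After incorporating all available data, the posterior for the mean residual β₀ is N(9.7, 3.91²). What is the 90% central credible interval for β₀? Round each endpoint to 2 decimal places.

[3.27, 16.13]

The posterior is symmetric, so the 90% equal-tailed interval is β₀ = 9.7 ± z·3.91 with z = 1.645.
Half-width: 1.645 × 3.91 = 6.43.
9.7 − 6.43 = 3.27; 9.7 + 6.43 = 16.13.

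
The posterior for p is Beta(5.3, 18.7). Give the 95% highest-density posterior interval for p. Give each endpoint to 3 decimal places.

The posterior is unimodal and skewed, so the HPD interval has equal density at both endpoints and is the shortest 95% interval.
Solving f(0.070) = f(0.385) with F(0.385) − F(0.070) = 0.95 gives [0.070, 0.385].
For comparison, the equal-tailed interval is [0.083, 0.403]; the HPD is narrower and shifted toward the mode.

[0.070, 0.385]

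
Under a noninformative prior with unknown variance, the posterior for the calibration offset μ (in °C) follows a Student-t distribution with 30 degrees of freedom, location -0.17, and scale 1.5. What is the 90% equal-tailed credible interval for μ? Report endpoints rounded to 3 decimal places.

The t_30 distribution is symmetric; the 90% interval is -0.17 ± t·1.5 with t_{0.95,30} = 1.697.
Half-width: 1.697 × 1.5 = 2.546.
-0.17 − 2.546 = -2.716; -0.17 + 2.546 = 2.376.

[-2.716, 2.376]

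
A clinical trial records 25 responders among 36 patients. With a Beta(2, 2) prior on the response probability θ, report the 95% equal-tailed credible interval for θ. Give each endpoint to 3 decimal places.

Posterior: Beta(2+25, 2+11) = Beta(27, 13).
Equal-tailed 95% interval: the 0.025 and 0.975 quantiles of Beta(27, 13).
Posterior mean ≈ 0.675, SD ≈ 0.073; a Normal approximation gives roughly [0.532, 0.818].
Exact: F⁻¹(0.025) = 0.524; F⁻¹(0.975) = 0.809.

[0.524, 0.809]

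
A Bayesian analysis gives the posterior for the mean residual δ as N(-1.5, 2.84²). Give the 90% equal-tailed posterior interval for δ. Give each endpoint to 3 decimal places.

The posterior is symmetric, so the 90% equal-tailed interval is δ = -1.5 ± z·2.84 with z = 1.645.
Half-width: 1.645 × 2.84 = 4.671.
-1.5 − 4.671 = -6.171; -1.5 + 4.671 = 3.171.

[-6.171, 3.171]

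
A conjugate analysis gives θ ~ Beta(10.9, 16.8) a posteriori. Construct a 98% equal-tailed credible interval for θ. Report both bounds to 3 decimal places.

[0.197, 0.612]

Posterior: Beta(10.9, 16.8).
Equal-tailed 98% interval: the 0.01 and 0.99 quantiles of Beta(10.9, 16.8).
Posterior mean ≈ 0.394, SD ≈ 0.091; a Normal approximation gives roughly [0.181, 0.606].
Exact: F⁻¹(0.01) = 0.197; F⁻¹(0.99) = 0.612.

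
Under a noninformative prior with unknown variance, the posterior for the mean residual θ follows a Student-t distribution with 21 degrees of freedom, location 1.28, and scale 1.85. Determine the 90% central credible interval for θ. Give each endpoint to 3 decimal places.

[-1.903, 4.463]

The t_21 distribution is symmetric; the 90% interval is 1.28 ± t·1.85 with t_{0.95,21} = 1.721.
Half-width: 1.721 × 1.85 = 3.183.
1.28 − 3.183 = -1.903; 1.28 + 3.183 = 4.463.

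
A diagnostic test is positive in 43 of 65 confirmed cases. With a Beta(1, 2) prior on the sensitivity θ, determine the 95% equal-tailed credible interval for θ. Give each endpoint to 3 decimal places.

Posterior: Beta(1+43, 2+22) = Beta(44, 24).
Equal-tailed 95% interval: the 0.025 and 0.975 quantiles of Beta(44, 24).
Posterior mean ≈ 0.647, SD ≈ 0.058; a Normal approximation gives roughly [0.534, 0.760].
Exact: F⁻¹(0.025) = 0.531; F⁻¹(0.975) = 0.755.

[0.531, 0.755]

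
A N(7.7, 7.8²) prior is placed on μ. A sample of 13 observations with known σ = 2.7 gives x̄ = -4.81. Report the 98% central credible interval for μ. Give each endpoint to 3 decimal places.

[-6.430, -2.962]

Posterior precision = 1/7.8² + 13/2.7² = 0.0164 + 1.7833 = 1.7997, so posterior SD = 0.7454.
Posterior mean = (7.7/7.8² + 13·-4.81/2.7²) / 1.7997 = -4.6957.
Interval: -4.6957 ± 2.326 × 0.7454 → [-6.430, -2.962].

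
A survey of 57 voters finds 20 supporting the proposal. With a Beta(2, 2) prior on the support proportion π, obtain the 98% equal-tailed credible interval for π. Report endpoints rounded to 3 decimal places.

Posterior: Beta(2+20, 2+37) = Beta(22, 39).
Equal-tailed 98% interval: the 0.01 and 0.99 quantiles of Beta(22, 39).
Posterior mean ≈ 0.361, SD ≈ 0.061; a Normal approximation gives roughly [0.219, 0.503].
Exact: F⁻¹(0.01) = 0.227; F⁻¹(0.99) = 0.508.

[0.227, 0.508]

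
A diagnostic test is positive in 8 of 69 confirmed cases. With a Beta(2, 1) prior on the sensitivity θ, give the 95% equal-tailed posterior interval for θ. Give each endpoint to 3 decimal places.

[0.070, 0.227]

Posterior: Beta(2+8, 1+61) = Beta(10, 62).
Equal-tailed 95% interval: the 0.025 and 0.975 quantiles of Beta(10, 62).
Posterior mean ≈ 0.139, SD ≈ 0.040; a Normal approximation gives roughly [0.060, 0.218].
Exact: F⁻¹(0.025) = 0.070; F⁻¹(0.975) = 0.227.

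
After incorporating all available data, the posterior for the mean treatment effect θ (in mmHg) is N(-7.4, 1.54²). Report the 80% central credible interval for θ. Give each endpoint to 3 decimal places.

[-9.374, -5.426]

The posterior is symmetric, so the 80% equal-tailed interval is θ = -7.4 ± z·1.54 with z = 1.282.
Half-width: 1.282 × 1.54 = 1.974.
-7.4 − 1.974 = -9.374; -7.4 + 1.974 = -5.426.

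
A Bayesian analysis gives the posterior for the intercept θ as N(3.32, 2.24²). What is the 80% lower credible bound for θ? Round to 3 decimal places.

Need L with P(θ ≥ L) = 0.80: L = 3.32 − z_{0.2}·2.24.
z = 0.842; L = 3.32 − 0.842 × 2.24 = 1.435.

1.435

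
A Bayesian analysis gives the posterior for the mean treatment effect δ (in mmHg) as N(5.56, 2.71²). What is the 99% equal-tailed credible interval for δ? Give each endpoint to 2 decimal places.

[-1.42, 12.54]

The posterior is symmetric, so the 99% equal-tailed interval is δ = 5.56 ± z·2.71 with z = 2.576.
Half-width: 2.576 × 2.71 = 6.98.
5.56 − 6.98 = -1.42; 5.56 + 6.98 = 12.54.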